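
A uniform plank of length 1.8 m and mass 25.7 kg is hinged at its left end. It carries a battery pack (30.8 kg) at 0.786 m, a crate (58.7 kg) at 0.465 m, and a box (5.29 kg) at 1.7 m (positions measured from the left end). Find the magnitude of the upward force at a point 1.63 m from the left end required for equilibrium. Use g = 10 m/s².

F ≈ 513 N

Choose the left end as the axis so the unknown pivot reaction has zero arm there.
Beam weight: 25.7 × 10 = 257 N down at 0.9 m → arm 0.9 m, τ = 257 × 0.9 = 231.3 N·m clockwise.
Battery pack: 30.8 × 10 = 308 N down at 0.786 m → arm 0.786 m, τ = 308 × 0.786 = 242.1 N·m clockwise.
Crate: 58.7 × 10 = 587 N down at 0.465 m → arm 0.465 m, τ = 587 × 0.465 = 273 N·m clockwise.
Box: 5.29 × 10 = 52.9 N down at 1.7 m → arm 1.7 m, τ = 52.9 × 1.7 = 89.93 N·m clockwise.
Net moment of the loads = 836.3 N·m clockwise.
The upward force F acts at a point 1.63 m from the left end, arm 1.63 m, giving F × 1.63 counterclockwise.
For rotational equilibrium, F × 1.63 = 836.3, so F = 836.3 / 1.63 = 513 N.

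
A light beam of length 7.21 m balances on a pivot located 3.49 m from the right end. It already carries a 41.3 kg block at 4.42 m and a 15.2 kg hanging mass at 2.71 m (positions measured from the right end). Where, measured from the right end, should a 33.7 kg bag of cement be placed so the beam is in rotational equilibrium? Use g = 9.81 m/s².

x ≈ 2.7 m from the right end

About the pivot (at 3.49 m from the right end):
Block: 41.3 × 9.81 = 405.2 N down at 4.42 m → arm 0.93 m, τ = 405.2 × 0.93 = 376.8 N·m counterclockwise.
Hanging mass: 15.2 × 9.81 = 149.1 N down at 2.71 m → arm 0.78 m, τ = 149.1 × 0.78 = 116.3 N·m clockwise.
Net moment of existing loads = 260.5 N·m counterclockwise.
The bag of cement weighs 33.7 × 9.81 = 330.6 N and must supply an equal clockwise moment, so its lever arm about the pivot is 260.5 / 330.6 = 0.788 m.
That puts it at 3.49 − 0.788 = 2.7 m from the right end.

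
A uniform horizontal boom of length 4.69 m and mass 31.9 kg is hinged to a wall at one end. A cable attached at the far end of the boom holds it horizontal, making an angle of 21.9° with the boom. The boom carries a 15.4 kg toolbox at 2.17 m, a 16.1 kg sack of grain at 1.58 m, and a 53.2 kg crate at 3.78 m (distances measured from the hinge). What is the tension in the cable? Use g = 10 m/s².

T ≈ 1910 N

Sum moments about the hinge (the unknown hinge reaction has zero arm there).
Beam weight: 31.9 × 10 = 319 N down at 2.345 m → arm 2.345 m, τ = 319 × 2.345 = 748.1 N·m clockwise.
Toolbox: 15.4 × 10 = 154 N down at 2.17 m → arm 2.17 m, τ = 154 × 2.17 = 334.2 N·m clockwise.
Sack of grain: 16.1 × 10 = 161 N down at 1.58 m → arm 1.58 m, τ = 161 × 1.58 = 254.4 N·m clockwise.
Crate: 53.2 × 10 = 532 N down at 3.78 m → arm 3.78 m, τ = 532 × 3.78 = 2011 N·m clockwise.
Total clockwise load moment = 3348 N·m.
The cable tension T acts at 4.69 m; only its component perpendicular to the boom, T sinθ, produces torque. sin 21.9° = 0.373.
Balancing moments: T × 4.69 × 0.373 = 3348, giving T = 3348 / 1.749 = 1910 N.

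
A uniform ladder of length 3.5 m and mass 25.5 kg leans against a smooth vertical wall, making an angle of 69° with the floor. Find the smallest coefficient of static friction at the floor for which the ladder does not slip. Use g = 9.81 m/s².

μ_min ≈ 0.192

Take moments about the foot of the ladder.
Ladder weight 25.5×9.81 = 250.2 N acts at 1.75 m along the ladder; its horizontal arm is 1.75·cos69° = 0.6271 m → τ = 156.9 N·m clockwise.
Wall normal N acts horizontally at the top; its moment arm is the height L sinθ = 3.5·sin69° = 3.268 m, counterclockwise.
For rotational equilibrium, N × 3.268 = 156.9, so N = 48.01 N.
ΣFx = 0 ⇒ f = N_wall = 48.01 N. ΣFy = 0 ⇒ N_floor = 250.2 N.
μ_min = f / N_floor = 48.01 / 250.2 = 0.192.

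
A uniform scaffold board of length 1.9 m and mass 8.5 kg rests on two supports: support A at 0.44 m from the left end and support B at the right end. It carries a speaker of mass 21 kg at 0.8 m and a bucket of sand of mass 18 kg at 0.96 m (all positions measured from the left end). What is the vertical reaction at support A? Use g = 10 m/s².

R_A ≈ 329 N

Choose support B as the axis so its reaction then has zero moment arm.
Beam weight: 8.5 × 10 = 85 N down at 0.95 m → arm 0.95 m, τ = 85 × 0.95 = 80.75 N·m counterclockwise.
Speaker: 21 × 10 = 210 N down at 0.8 m → arm 1.1 m, τ = 210 × 1.1 = 231 N·m counterclockwise.
Bucket of sand: 18 × 10 = 180 N down at 0.96 m → arm 0.94 m, τ = 180 × 0.94 = 169.2 N·m counterclockwise.
Net load moment about support B = 480.9 N·m counterclockwise.
Reaction R at support A is upward at 0.44 m, arm 1.46 m → moment R × 1.46 clockwise.
Στ = 0 ⇒ R × 1.46 = 480.9 ⇒ R = 329 N.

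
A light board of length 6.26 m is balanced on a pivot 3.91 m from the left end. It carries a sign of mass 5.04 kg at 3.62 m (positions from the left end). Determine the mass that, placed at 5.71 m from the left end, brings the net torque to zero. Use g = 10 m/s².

m ≈ 0.812 kg

Sum moments about the pivot (at 3.91 m from the left end) (the support reaction has zero arm there).
Sign: 5.04 × 10 = 50.4 N down at 3.62 m → arm 0.29 m, τ = 50.4 × 0.29 = 14.62 N·m counterclockwise.
Net moment of known loads = 14.62 N·m counterclockwise.
An unknown mass m at 5.71 m has arm 1.8 m; its moment is m·g·1.8 clockwise.
Στ = 0 ⇒ m × 10 × 1.8 = 14.62 ⇒ m = 14.62 / (10 × 1.8) = 0.812 kg.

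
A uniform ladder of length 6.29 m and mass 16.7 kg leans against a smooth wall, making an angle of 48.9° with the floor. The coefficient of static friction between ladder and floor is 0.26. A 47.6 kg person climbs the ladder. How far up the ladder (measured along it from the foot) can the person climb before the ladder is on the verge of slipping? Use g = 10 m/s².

d ≈ 1.43 m

Taking torques about the foot of the ladder:
Ladder weight 16.7×10 = 167 N acts at 3.145 m along the ladder; its horizontal arm is 3.145·cos48.9° = 2.067 m → τ = 345.2 N·m clockwise.
Person weight 47.6×10 = 476 N at distance d → arm d·cos48.9° → τ = 476·d·0.6574 clockwise.
Wall normal N at the top has arm L sinθ = 4.74 m counterclockwise, so Στ = 0 gives N·4.74 = 345.2 + 312.9·d.
ΣFy = 0 ⇒ N_floor = 643 N, so the maximum friction is μ_s·N_floor = 0.26×643 = 167.2 N. ΣFx = 0 ⇒ N_wall = f, so at the slipping point N = 167.2 N.
Substituting: 167.2×4.74 = 345.2 + 312.9·d ⇒ d = (792.5 − 345.2) / 312.9 = 1.43 m.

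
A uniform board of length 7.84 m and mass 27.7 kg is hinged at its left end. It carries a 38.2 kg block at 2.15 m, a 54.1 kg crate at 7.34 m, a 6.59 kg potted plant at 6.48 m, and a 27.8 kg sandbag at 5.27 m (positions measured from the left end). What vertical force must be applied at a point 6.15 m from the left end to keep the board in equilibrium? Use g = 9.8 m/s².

Sum moments about the left end (the unknown pivot reaction has zero arm there).
Beam weight: 27.7 × 9.8 = 271.5 N down at 3.92 m → arm 3.92 m, τ = 271.5 × 3.92 = 1064 N·m clockwise.
Block: 38.2 × 9.8 = 374.4 N down at 2.15 m → arm 2.15 m, τ = 374.4 × 2.15 = 805 N·m clockwise.
Crate: 54.1 × 9.8 = 530.2 N down at 7.34 m → arm 7.34 m, τ = 530.2 × 7.34 = 3892 N·m clockwise.
Potted plant: 6.59 × 9.8 = 64.58 N down at 6.48 m → arm 6.48 m, τ = 64.58 × 6.48 = 418.5 N·m clockwise.
Sandbag: 27.8 × 9.8 = 272.4 N down at 5.27 m → arm 5.27 m, τ = 272.4 × 5.27 = 1436 N·m clockwise.
Net moment of the loads = 7616 N·m clockwise.
The upward force F acts at a point 6.15 m from the left end, arm 6.15 m, giving F × 6.15 counterclockwise.
Balancing moments: F × 6.15 = 7616, giving F = 7616 / 6.15 = 1240 N.

F ≈ 1240 N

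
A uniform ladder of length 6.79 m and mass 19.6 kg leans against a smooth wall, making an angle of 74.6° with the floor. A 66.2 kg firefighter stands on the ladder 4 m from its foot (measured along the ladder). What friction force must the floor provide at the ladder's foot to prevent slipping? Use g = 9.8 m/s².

Choose the foot of the ladder as the axis so the floor normal and friction both act there and drop out.
Ladder weight 19.6×9.8 = 192.1 N acts at 3.395 m along the ladder; its horizontal arm is 3.395·cos74.6° = 0.9016 m → τ = 173.2 N·m clockwise.
Firefighter: 66.2×9.8 = 648.8 N at 4 m → arm 1.062 m → τ = 689 N·m clockwise.
Wall normal N acts horizontally at the top; its moment arm is the height L sinθ = 6.79·sin74.6° = 6.546 m, counterclockwise.
Στ = 0 ⇒ N × 6.546 = 862.2 ⇒ N = 132 N.
ΣFx = 0: friction at the foot balances the wall's push, so f = N_wall = 132 N.

f ≈ 132 N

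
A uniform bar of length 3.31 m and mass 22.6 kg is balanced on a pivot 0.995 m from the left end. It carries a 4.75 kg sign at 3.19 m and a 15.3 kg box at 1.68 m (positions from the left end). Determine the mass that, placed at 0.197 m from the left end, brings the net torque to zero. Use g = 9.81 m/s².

m ≈ 44.9 kg

About the pivot (at 0.995 m from the left end):
Beam weight: 22.6 × 9.81 = 221.7 N down at 1.655 m → arm 0.66 m, τ = 221.7 × 0.66 = 146.3 N·m clockwise.
Sign: 4.75 × 9.81 = 46.6 N down at 3.19 m → arm 2.195 m, τ = 46.6 × 2.195 = 102.3 N·m clockwise.
Box: 15.3 × 9.81 = 150.1 N down at 1.68 m → arm 0.685 m, τ = 150.1 × 0.685 = 102.8 N·m clockwise.
Net moment of known loads = 351.4 N·m clockwise.
An unknown mass m at 0.197 m has arm 0.798 m; its moment is m·g·0.798 counterclockwise.
Balancing moments: m × 9.81 × 0.798 = 351.4, giving m = 351.4 / (9.81 × 0.798) = 44.9 kg.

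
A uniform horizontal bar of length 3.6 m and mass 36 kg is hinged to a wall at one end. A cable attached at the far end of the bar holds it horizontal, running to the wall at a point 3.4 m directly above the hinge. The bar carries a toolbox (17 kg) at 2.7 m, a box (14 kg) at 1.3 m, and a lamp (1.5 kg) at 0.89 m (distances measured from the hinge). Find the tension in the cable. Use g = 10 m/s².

T ≈ 527 N

Take moments about the hinge.
Beam weight: 36 × 10 = 360 N down at 1.8 m → arm 1.8 m, τ = 360 × 1.8 = 648 N·m clockwise.
Toolbox: 17 × 10 = 170 N down at 2.7 m → arm 2.7 m, τ = 170 × 2.7 = 459 N·m clockwise.
Box: 14 × 10 = 140 N down at 1.3 m → arm 1.3 m, τ = 140 × 1.3 = 182 N·m clockwise.
Lamp: 1.5 × 10 = 15 N down at 0.89 m → arm 0.89 m, τ = 15 × 0.89 = 13.35 N·m clockwise.
Total clockwise load moment = 1302 N·m.
The cable tension T acts at 3.6 m; only its component perpendicular to the bar, T sinθ, produces torque. sinθ = h/√(h²+d²) = 3.4/√(3.4²+3.6²) = 0.6866.
Στ = 0 ⇒ T × 3.6 × 0.6866 = 1302 ⇒ T = 1302 / 2.472 = 527 N.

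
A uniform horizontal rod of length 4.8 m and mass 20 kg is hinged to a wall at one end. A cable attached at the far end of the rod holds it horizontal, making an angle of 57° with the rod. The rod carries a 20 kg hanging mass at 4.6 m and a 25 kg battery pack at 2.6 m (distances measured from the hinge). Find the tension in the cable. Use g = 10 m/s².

T ≈ 509 N

About the hinge:
Beam weight: 20 × 10 = 200 N down at 2.4 m → arm 2.4 m, τ = 200 × 2.4 = 480 N·m clockwise.
Hanging mass: 20 × 10 = 200 N down at 4.6 m → arm 4.6 m, τ = 200 × 4.6 = 920 N·m clockwise.
Battery pack: 25 × 10 = 250 N down at 2.6 m → arm 2.6 m, τ = 250 × 2.6 = 650 N·m clockwise.
Total clockwise load moment = 2050 N·m.
The cable tension T acts at 4.8 m; only its component perpendicular to the rod, T sinθ, produces torque. sin 57° = 0.8387.
Setting net torque to zero: T × 4.8 × 0.8387 = 2050 → T = 2050 / 4.026 = 509 N.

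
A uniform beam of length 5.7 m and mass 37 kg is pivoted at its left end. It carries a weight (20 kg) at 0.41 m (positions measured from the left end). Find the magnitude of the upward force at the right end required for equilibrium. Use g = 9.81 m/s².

F ≈ 196 N

Sum moments about the left end (the unknown pivot reaction has zero arm there).
Beam weight: 37 × 9.81 = 363 N down at 2.85 m → arm 2.85 m, τ = 363 × 2.85 = 1035 N·m clockwise.
Weight: 20 × 9.81 = 196.2 N down at 0.41 m → arm 0.41 m, τ = 196.2 × 0.41 = 80.44 N·m clockwise.
Net moment of the loads = 1115 N·m clockwise.
The upward force F acts at the right end, arm 5.7 m, giving F × 5.7 counterclockwise.
Στ = 0 ⇒ F × 5.7 = 1115 ⇒ F = 1115 / 5.7 = 196 N.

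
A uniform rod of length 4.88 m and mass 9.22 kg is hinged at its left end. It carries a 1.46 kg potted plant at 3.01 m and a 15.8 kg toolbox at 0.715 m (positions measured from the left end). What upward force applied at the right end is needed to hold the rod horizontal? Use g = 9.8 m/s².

Sum moments about the left end (the unknown pivot reaction has zero arm there).
Beam weight: 9.22 × 9.8 = 90.36 N down at 2.44 m → arm 2.44 m, τ = 90.36 × 2.44 = 220.5 N·m clockwise.
Potted plant: 1.46 × 9.8 = 14.31 N down at 3.01 m → arm 3.01 m, τ = 14.31 × 3.01 = 43.07 N·m clockwise.
Toolbox: 15.8 × 9.8 = 154.8 N down at 0.715 m → arm 0.715 m, τ = 154.8 × 0.715 = 110.7 N·m clockwise.
Net moment of the loads = 374.3 N·m clockwise.
The upward force F acts at the right end, arm 4.88 m, giving F × 4.88 counterclockwise.
Setting net torque to zero: F × 4.88 = 374.3 → F = 374.3 / 4.88 = 76.7 N.

F ≈ 76.7 N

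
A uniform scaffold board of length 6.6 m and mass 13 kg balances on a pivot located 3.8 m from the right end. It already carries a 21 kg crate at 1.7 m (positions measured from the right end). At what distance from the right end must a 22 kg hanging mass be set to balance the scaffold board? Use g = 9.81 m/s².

x ≈ 6.1 m from the right end

Take moments about the pivot (at 3.8 m from the right end).
Beam weight: 13 × 9.81 = 127.5 N down at 3.3 m → arm 0.5 m, τ = 127.5 × 0.5 = 63.75 N·m clockwise.
Crate: 21 × 9.81 = 206 N down at 1.7 m → arm 2.1 m, τ = 206 × 2.1 = 432.6 N·m clockwise.
Net moment of existing loads = 496.4 N·m clockwise.
The hanging mass weighs 22 × 9.81 = 215.8 N and must supply an equal counterclockwise moment, so its lever arm about the pivot is 496.4 / 215.8 = 2.3 m.
That puts it at 3.8 + 2.3 = 6.1 m from the right end.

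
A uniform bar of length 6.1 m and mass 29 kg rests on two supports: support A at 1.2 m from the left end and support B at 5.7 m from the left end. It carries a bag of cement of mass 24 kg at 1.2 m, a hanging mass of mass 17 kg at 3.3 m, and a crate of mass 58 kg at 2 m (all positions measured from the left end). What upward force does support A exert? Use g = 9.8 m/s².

R_A ≈ 959 N

Choose support B as the axis so its reaction then has zero moment arm.
Beam weight: 29 × 9.8 = 284.2 N down at 3.05 m → arm 2.65 m, τ = 284.2 × 2.65 = 753.1 N·m counterclockwise.
Bag of cement: 24 × 9.8 = 235.2 N down at 1.2 m → arm 4.5 m, τ = 235.2 × 4.5 = 1058 N·m counterclockwise.
Hanging mass: 17 × 9.8 = 166.6 N down at 3.3 m → arm 2.4 m, τ = 166.6 × 2.4 = 399.8 N·m counterclockwise.
Crate: 58 × 9.8 = 568.4 N down at 2 m → arm 3.7 m, τ = 568.4 × 3.7 = 2103 N·m counterclockwise.
Net load moment about support B = 4314 N·m counterclockwise.
Reaction R at support A is upward at 1.2 m, arm 4.5 m → moment R × 4.5 clockwise.
Στ = 0 ⇒ R × 4.5 = 4314 ⇒ R = 959 N.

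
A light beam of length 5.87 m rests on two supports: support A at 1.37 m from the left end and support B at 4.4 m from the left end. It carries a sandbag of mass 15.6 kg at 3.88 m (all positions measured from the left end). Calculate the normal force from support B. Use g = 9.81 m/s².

R_B ≈ 127 N

About support A:
Sandbag: 15.6 × 9.81 = 153 N down at 3.88 m → arm 2.51 m, τ = 153 × 2.51 = 384 N·m clockwise.
Net load moment about support A = 384 N·m clockwise.
Reaction R at support B is upward at 4.4 m, arm 3.03 m → moment R × 3.03 counterclockwise.
Setting net torque to zero: R × 3.03 = 384 → R = 127 N.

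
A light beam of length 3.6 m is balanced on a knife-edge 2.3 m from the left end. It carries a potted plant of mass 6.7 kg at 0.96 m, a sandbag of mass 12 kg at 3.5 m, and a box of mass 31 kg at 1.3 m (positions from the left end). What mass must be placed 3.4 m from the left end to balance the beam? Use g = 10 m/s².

Choose the knife-edge (at 2.3 m from the left end) as the axis so the support reaction has zero arm there.
Potted plant: 6.7 × 10 = 67 N down at 0.96 m → arm 1.34 m, τ = 67 × 1.34 = 89.78 N·m counterclockwise.
Sandbag: 12 × 10 = 120 N down at 3.5 m → arm 1.2 m, τ = 120 × 1.2 = 144 N·m clockwise.
Box: 31 × 10 = 310 N down at 1.3 m → arm 1 m, τ = 310 × 1 = 310 N·m counterclockwise.
Net moment of known loads = 255.8 N·m counterclockwise.
An unknown mass m at 3.4 m has arm 1.1 m; its moment is m·g·1.1 clockwise.
For rotational equilibrium, m × 10 × 1.1 = 255.8, so m = 255.8 / (10 × 1.1) = 23.3 kg.

m ≈ 23.3 kg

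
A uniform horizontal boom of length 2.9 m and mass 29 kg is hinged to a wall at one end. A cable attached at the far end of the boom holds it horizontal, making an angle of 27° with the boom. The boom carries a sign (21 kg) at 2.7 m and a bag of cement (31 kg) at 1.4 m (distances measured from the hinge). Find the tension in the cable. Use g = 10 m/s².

T ≈ 1080 N

Choose the hinge as the axis so the unknown hinge reaction has zero arm there.
Beam weight: 29 × 10 = 290 N down at 1.45 m → arm 1.45 m, τ = 290 × 1.45 = 420.5 N·m clockwise.
Sign: 21 × 10 = 210 N down at 2.7 m → arm 2.7 m, τ = 210 × 2.7 = 567 N·m clockwise.
Bag of cement: 31 × 10 = 310 N down at 1.4 m → arm 1.4 m, τ = 310 × 1.4 = 434 N·m clockwise.
Total clockwise load moment = 1422 N·m.
The cable tension T acts at 2.9 m; only its component perpendicular to the boom, T sinθ, produces torque. sin 27° = 0.454.
For rotational equilibrium, T × 2.9 × 0.454 = 1422, so T = 1422 / 1.317 = 1080 N.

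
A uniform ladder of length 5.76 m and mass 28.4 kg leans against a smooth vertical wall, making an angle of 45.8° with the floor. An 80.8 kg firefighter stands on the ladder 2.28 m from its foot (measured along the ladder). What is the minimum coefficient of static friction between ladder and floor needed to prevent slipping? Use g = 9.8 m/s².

Choose the foot of the ladder as the axis so the floor normal and friction both act there and drop out.
Ladder weight 28.4×9.8 = 278.3 N acts at 2.88 m along the ladder; its horizontal arm is 2.88·cos45.8° = 2.008 m → τ = 558.8 N·m clockwise.
Firefighter: 80.8×9.8 = 791.8 N at 2.28 m → arm 1.59 m → τ = 1259 N·m clockwise.
Wall normal N acts horizontally at the top; its moment arm is the height L sinθ = 5.76·sin45.8° = 4.129 m, counterclockwise.
For rotational equilibrium, N × 4.129 = 1818, so N = 440.3 N.
ΣFx = 0 ⇒ f = N_wall = 440.3 N. ΣFy = 0 ⇒ N_floor = 1070 N.
μ_min = f / N_floor = 440.3 / 1070 = 0.411.

μ_min ≈ 0.411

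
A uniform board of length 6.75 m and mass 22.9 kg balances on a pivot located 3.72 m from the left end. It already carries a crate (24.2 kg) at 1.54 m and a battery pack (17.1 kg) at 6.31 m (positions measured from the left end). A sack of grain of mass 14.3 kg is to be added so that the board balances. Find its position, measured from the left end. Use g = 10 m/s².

Choose the pivot (at 3.72 m from the left end) as the axis so the support reaction has zero arm there.
Beam weight: 22.9 × 10 = 229 N down at 3.375 m → arm 0.345 m, τ = 229 × 0.345 = 79 N·m counterclockwise.
Crate: 24.2 × 10 = 242 N down at 1.54 m → arm 2.18 m, τ = 242 × 2.18 = 527.6 N·m counterclockwise.
Battery pack: 17.1 × 10 = 171 N down at 6.31 m → arm 2.59 m, τ = 171 × 2.59 = 442.9 N·m clockwise.
Net moment of existing loads = 163.7 N·m counterclockwise.
The sack of grain weighs 14.3 × 10 = 143 N and must supply an equal clockwise moment, so its lever arm about the pivot is 163.7 / 143 = 1.14 m.
That puts it at 3.72 + 1.14 = 4.86 m from the left end.

x ≈ 4.86 m from the left end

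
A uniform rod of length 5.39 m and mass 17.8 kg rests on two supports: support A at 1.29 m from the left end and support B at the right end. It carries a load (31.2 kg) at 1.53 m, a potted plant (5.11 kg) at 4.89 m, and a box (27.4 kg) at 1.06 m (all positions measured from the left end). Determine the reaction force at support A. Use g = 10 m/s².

R_A ≈ 706 N

About support B:
Beam weight: 17.8 × 10 = 178 N down at 2.695 m → arm 2.695 m, τ = 178 × 2.695 = 479.7 N·m counterclockwise.
Load: 31.2 × 10 = 312 N down at 1.53 m → arm 3.86 m, τ = 312 × 3.86 = 1204 N·m counterclockwise.
Potted plant: 5.11 × 10 = 51.1 N down at 4.89 m → arm 0.5 m, τ = 51.1 × 0.5 = 25.55 N·m counterclockwise.
Box: 27.4 × 10 = 274 N down at 1.06 m → arm 4.33 m, τ = 274 × 4.33 = 1186 N·m counterclockwise.
Net load moment about support B = 2895 N·m counterclockwise.
Reaction R at support A is upward at 1.29 m, arm 4.1 m → moment R × 4.1 clockwise.
Balancing moments: R × 4.1 = 2895, giving R = 706 N.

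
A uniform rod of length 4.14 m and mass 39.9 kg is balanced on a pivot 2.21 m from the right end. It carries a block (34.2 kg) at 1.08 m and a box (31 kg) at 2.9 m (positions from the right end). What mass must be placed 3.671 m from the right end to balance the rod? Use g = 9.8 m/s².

m ≈ 15.6 kg

Taking torques about the pivot (at 2.21 m from the right end):
Beam weight: 39.9 × 9.8 = 391 N down at 2.07 m → arm 0.14 m, τ = 391 × 0.14 = 54.74 N·m clockwise.
Block: 34.2 × 9.8 = 335.2 N down at 1.08 m → arm 1.13 m, τ = 335.2 × 1.13 = 378.8 N·m clockwise.
Box: 31 × 9.8 = 303.8 N down at 2.9 m → arm 0.69 m, τ = 303.8 × 0.69 = 209.6 N·m counterclockwise.
Net moment of known loads = 223.9 N·m clockwise.
An unknown mass m at 3.671 m has arm 1.461 m; its moment is m·g·1.461 counterclockwise.
Balancing moments: m × 9.8 × 1.461 = 223.9, giving m = 223.9 / (9.8 × 1.461) = 15.6 kg.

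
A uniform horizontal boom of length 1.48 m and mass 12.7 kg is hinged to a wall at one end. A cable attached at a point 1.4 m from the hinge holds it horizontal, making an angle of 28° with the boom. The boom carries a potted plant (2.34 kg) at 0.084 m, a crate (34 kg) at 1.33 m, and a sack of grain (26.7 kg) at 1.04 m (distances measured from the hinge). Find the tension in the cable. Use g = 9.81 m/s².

T ≈ 1230 N

About the hinge:
Beam weight: 12.7 × 9.81 = 124.6 N down at 0.74 m → arm 0.74 m, τ = 124.6 × 0.74 = 92.2 N·m clockwise.
Potted plant: 2.34 × 9.81 = 22.96 N down at 0.084 m → arm 0.084 m, τ = 22.96 × 0.084 = 1.929 N·m clockwise.
Crate: 34 × 9.81 = 333.5 N down at 1.33 m → arm 1.33 m, τ = 333.5 × 1.33 = 443.6 N·m clockwise.
Sack of grain: 26.7 × 9.81 = 261.9 N down at 1.04 m → arm 1.04 m, τ = 261.9 × 1.04 = 272.4 N·m clockwise.
Total clockwise load moment = 810.1 N·m.
The cable tension T acts at 1.4 m; only its component perpendicular to the boom, T sinθ, produces torque. sin 28° = 0.4695.
For rotational equilibrium, T × 1.4 × 0.4695 = 810.1, so T = 810.1 / 0.6573 = 1230 N.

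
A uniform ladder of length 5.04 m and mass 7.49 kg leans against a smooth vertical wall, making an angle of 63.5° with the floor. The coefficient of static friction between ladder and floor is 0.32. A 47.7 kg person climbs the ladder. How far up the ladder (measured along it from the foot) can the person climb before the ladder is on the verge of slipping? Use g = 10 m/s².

d ≈ 3.35 m

Taking torques about the foot of the ladder:
Ladder weight 7.49×10 = 74.9 N acts at 2.52 m along the ladder; its horizontal arm is 2.52·cos63.5° = 1.124 m → τ = 84.19 N·m clockwise.
Person weight 47.7×10 = 477 N at distance d → arm d·cos63.5° → τ = 477·d·0.4462 clockwise.
Wall normal N at the top has arm L sinθ = 4.51 m counterclockwise, so Στ = 0 gives N·4.51 = 84.19 + 212.8·d.
ΣFy = 0 ⇒ N_floor = 551.9 N, so the maximum friction is μ_s·N_floor = 0.32×551.9 = 176.6 N. ΣFx = 0 ⇒ N_wall = f, so at the slipping point N = 176.6 N.
Substituting: 176.6×4.51 = 84.19 + 212.8·d ⇒ d = (796.5 − 84.19) / 212.8 = 3.35 m.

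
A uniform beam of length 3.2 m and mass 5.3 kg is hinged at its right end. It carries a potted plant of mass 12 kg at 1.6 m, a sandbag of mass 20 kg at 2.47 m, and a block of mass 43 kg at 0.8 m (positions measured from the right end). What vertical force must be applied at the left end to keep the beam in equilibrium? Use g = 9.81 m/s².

Choose the right end as the axis so the unknown pivot reaction has zero arm there.
Beam weight: 5.3 × 9.81 = 51.99 N down at 1.6 m → arm 1.6 m, τ = 51.99 × 1.6 = 83.18 N·m counterclockwise.
Potted plant: 12 × 9.81 = 117.7 N down at 1.6 m → arm 1.6 m, τ = 117.7 × 1.6 = 188.3 N·m counterclockwise.
Sandbag: 20 × 9.81 = 196.2 N down at 2.47 m → arm 2.47 m, τ = 196.2 × 2.47 = 484.6 N·m counterclockwise.
Block: 43 × 9.81 = 421.8 N down at 0.8 m → arm 0.8 m, τ = 421.8 × 0.8 = 337.4 N·m counterclockwise.
Net moment of the loads = 1093 N·m counterclockwise.
The upward force F acts at the left end, arm 3.2 m, giving F × 3.2 clockwise.
For rotational equilibrium, F × 3.2 = 1093, so F = 1093 / 3.2 = 342 N.

F ≈ 342 N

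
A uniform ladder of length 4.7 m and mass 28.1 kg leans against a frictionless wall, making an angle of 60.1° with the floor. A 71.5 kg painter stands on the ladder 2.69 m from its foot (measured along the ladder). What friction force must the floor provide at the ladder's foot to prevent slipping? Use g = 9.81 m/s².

Choose the foot of the ladder as the axis so the floor normal and friction both act there and drop out.
Ladder weight 28.1×9.81 = 275.7 N acts at 2.35 m along the ladder; its horizontal arm is 2.35·cos60.1° = 1.171 m → τ = 322.8 N·m clockwise.
Painter: 71.5×9.81 = 701.4 N at 2.69 m → arm 1.341 m → τ = 940.6 N·m clockwise.
Wall normal N acts horizontally at the top; its moment arm is the height L sinθ = 4.7·sin60.1° = 4.074 m, counterclockwise.
For rotational equilibrium, N × 4.074 = 1263, so N = 310 N.
ΣFx = 0: friction at the foot balances the wall's push, so f = N_wall = 310 N.

f ≈ 310 N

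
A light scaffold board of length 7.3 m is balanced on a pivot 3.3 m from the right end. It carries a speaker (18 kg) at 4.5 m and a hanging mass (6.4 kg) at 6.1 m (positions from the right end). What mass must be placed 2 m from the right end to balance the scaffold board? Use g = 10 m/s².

About the pivot (at 3.3 m from the right end):
Speaker: 18 × 10 = 180 N down at 4.5 m → arm 1.2 m, τ = 180 × 1.2 = 216 N·m counterclockwise.
Hanging mass: 6.4 × 10 = 64 N down at 6.1 m → arm 2.8 m, τ = 64 × 2.8 = 179.2 N·m counterclockwise.
Net moment of known loads = 395.2 N·m counterclockwise.
An unknown mass m at 2 m has arm 1.3 m; its moment is m·g·1.3 clockwise.
Setting net torque to zero: m × 10 × 1.3 = 395.2 → m = 395.2 / (10 × 1.3) = 30.4 kg.

m ≈ 30.4 kg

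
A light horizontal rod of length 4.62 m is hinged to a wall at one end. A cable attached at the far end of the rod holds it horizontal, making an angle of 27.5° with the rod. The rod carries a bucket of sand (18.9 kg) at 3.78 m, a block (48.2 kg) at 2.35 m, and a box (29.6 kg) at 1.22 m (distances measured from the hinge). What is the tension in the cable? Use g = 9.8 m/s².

About the hinge:
Bucket of sand: 18.9 × 9.8 = 185.2 N down at 3.78 m → arm 3.78 m, τ = 185.2 × 3.78 = 700.1 N·m clockwise.
Block: 48.2 × 9.8 = 472.4 N down at 2.35 m → arm 2.35 m, τ = 472.4 × 2.35 = 1110 N·m clockwise.
Box: 29.6 × 9.8 = 290.1 N down at 1.22 m → arm 1.22 m, τ = 290.1 × 1.22 = 353.9 N·m clockwise.
Total clockwise load moment = 2164 N·m.
The cable tension T acts at 4.62 m; only its component perpendicular to the rod, T sinθ, produces torque. sin 27.5° = 0.4617.
For rotational equilibrium, T × 4.62 × 0.4617 = 2164, so T = 2164 / 2.133 = 1010 N.

T ≈ 1010 N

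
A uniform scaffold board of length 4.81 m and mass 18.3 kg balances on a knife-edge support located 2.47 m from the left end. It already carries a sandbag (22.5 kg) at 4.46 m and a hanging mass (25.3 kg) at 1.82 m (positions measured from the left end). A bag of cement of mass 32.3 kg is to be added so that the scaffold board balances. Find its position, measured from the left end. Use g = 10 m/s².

x ≈ 1.63 m from the left end

Take moments about the knife-edge support (at 2.47 m from the left end).
Beam weight: 18.3 × 10 = 183 N down at 2.405 m → arm 0.065 m, τ = 183 × 0.065 = 11.89 N·m counterclockwise.
Sandbag: 22.5 × 10 = 225 N down at 4.46 m → arm 1.99 m, τ = 225 × 1.99 = 447.8 N·m clockwise.
Hanging mass: 25.3 × 10 = 253 N down at 1.82 m → arm 0.65 m, τ = 253 × 0.65 = 164.5 N·m counterclockwise.
Net moment of existing loads = 271.4 N·m clockwise.
The bag of cement weighs 32.3 × 10 = 323 N and must supply an equal counterclockwise moment, so its lever arm about the knife-edge support is 271.4 / 323 = 0.84 m.
That puts it at 2.47 − 0.84 = 1.63 m from the left end.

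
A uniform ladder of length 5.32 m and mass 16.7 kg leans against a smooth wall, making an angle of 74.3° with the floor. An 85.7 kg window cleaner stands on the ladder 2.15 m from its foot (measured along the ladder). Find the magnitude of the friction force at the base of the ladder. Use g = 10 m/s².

Take moments about the foot of the ladder.
Ladder weight 16.7×10 = 167 N acts at 2.66 m along the ladder; its horizontal arm is 2.66·cos74.3° = 0.7198 m → τ = 120.2 N·m clockwise.
Window cleaner: 85.7×10 = 857 N at 2.15 m → arm 0.5818 m → τ = 498.6 N·m clockwise.
Wall normal N acts horizontally at the top; its moment arm is the height L sinθ = 5.32·sin74.3° = 5.122 m, counterclockwise.
Balancing moments: N × 5.122 = 618.8, giving N = 121 N.
ΣFx = 0: friction at the foot balances the wall's push, so f = N_wall = 121 N.

f ≈ 121 N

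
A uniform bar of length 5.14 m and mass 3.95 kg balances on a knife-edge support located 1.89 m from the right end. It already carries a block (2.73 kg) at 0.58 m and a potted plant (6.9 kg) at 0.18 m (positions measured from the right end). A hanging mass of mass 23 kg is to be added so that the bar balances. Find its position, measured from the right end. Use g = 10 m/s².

x ≈ 2.44 m from the right end

Choose the knife-edge support (at 1.89 m from the right end) as the axis so the support reaction has zero arm there.
Beam weight: 3.95 × 10 = 39.5 N down at 2.57 m → arm 0.68 m, τ = 39.5 × 0.68 = 26.86 N·m counterclockwise.
Block: 2.73 × 10 = 27.3 N down at 0.58 m → arm 1.31 m, τ = 27.3 × 1.31 = 35.76 N·m clockwise.
Potted plant: 6.9 × 10 = 69 N down at 0.18 m → arm 1.71 m, τ = 69 × 1.71 = 118 N·m clockwise.
Net moment of existing loads = 126.9 N·m clockwise.
The hanging mass weighs 23 × 10 = 230 N and must supply an equal counterclockwise moment, so its lever arm about the knife-edge support is 126.9 / 230 = 0.552 m.
That puts it at 1.89 + 0.552 = 2.44 m from the right end.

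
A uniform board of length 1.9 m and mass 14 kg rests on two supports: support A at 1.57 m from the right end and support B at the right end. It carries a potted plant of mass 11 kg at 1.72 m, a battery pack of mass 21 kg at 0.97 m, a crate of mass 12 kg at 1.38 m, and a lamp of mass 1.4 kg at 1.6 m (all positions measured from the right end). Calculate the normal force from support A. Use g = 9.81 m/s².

R_A ≈ 446 N

Taking torques about support B:
Beam weight: 14 × 9.81 = 137.3 N down at 0.95 m → arm 0.95 m, τ = 137.3 × 0.95 = 130.4 N·m counterclockwise.
Potted plant: 11 × 9.81 = 107.9 N down at 1.72 m → arm 1.72 m, τ = 107.9 × 1.72 = 185.6 N·m counterclockwise.
Battery pack: 21 × 9.81 = 206 N down at 0.97 m → arm 0.97 m, τ = 206 × 0.97 = 199.8 N·m counterclockwise.
Crate: 12 × 9.81 = 117.7 N down at 1.38 m → arm 1.38 m, τ = 117.7 × 1.38 = 162.4 N·m counterclockwise.
Lamp: 1.4 × 9.81 = 13.73 N down at 1.6 m → arm 1.6 m, τ = 13.73 × 1.6 = 21.97 N·m counterclockwise.
Net load moment about support B = 700.2 N·m counterclockwise.
Reaction R at support A is upward at 1.57 m, arm 1.57 m → moment R × 1.57 clockwise.
Στ = 0 ⇒ R × 1.57 = 700.2 ⇒ R = 446 N.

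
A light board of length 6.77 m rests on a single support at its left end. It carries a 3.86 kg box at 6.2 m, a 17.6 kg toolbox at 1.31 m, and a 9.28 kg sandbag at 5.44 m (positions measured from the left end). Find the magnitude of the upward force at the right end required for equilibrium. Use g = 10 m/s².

F ≈ 144 N

Take moments about the left end.
Box: 3.86 × 10 = 38.6 N down at 6.2 m → arm 6.2 m, τ = 38.6 × 6.2 = 239.3 N·m clockwise.
Toolbox: 17.6 × 10 = 176 N down at 1.31 m → arm 1.31 m, τ = 176 × 1.31 = 230.6 N·m clockwise.
Sandbag: 9.28 × 10 = 92.8 N down at 5.44 m → arm 5.44 m, τ = 92.8 × 5.44 = 504.8 N·m clockwise.
Net moment of the loads = 974.7 N·m clockwise.
The upward force F acts at the right end, arm 6.77 m, giving F × 6.77 counterclockwise.
Setting net torque to zero: F × 6.77 = 974.7 → F = 974.7 / 6.77 = 144 N.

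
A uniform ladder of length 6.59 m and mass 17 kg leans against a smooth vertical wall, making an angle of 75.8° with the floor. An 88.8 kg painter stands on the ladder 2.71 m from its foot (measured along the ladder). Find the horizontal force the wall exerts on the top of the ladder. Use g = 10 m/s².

N_wall ≈ 114 N

Taking torques about the foot of the ladder:
Ladder weight 17×10 = 170 N acts at 3.295 m along the ladder; its horizontal arm is 3.295·cos75.8° = 0.8083 m → τ = 137.4 N·m clockwise.
Painter: 88.8×10 = 888 N at 2.71 m → arm 0.6648 m → τ = 590.3 N·m clockwise.
Wall normal N acts horizontally at the top; its moment arm is the height L sinθ = 6.59·sin75.8° = 6.389 m, counterclockwise.
For rotational equilibrium, N × 6.389 = 727.7, so N = 114 N.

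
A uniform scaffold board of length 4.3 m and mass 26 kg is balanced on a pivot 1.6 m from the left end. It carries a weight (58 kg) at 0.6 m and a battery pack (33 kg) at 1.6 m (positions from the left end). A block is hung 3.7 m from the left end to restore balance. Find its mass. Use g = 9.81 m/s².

Taking torques about the pivot (at 1.6 m from the left end):
Beam weight: 26 × 9.81 = 255.1 N down at 2.15 m → arm 0.55 m, τ = 255.1 × 0.55 = 140.3 N·m clockwise.
Weight: 58 × 9.81 = 569 N down at 0.6 m → arm 1 m, τ = 569 × 1 = 569 N·m counterclockwise.
Battery pack: acts at the pivot, moment arm 0 → no torque.
Net moment of known loads = 428.7 N·m counterclockwise.
An unknown mass m at 3.7 m has arm 2.1 m; its moment is m·g·2.1 clockwise.
Setting net torque to zero: m × 9.81 × 2.1 = 428.7 → m = 428.7 / (9.81 × 2.1) = 20.8 kg.

m ≈ 20.8 kg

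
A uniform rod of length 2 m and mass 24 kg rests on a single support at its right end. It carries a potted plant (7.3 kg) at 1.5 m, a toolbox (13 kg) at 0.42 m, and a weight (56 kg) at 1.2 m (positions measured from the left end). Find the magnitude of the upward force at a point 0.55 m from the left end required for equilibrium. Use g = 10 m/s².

Choose the right end as the axis so the unknown pivot reaction has zero arm there.
Beam weight: 24 × 10 = 240 N down at 1 m → arm 1 m, τ = 240 × 1 = 240 N·m counterclockwise.
Potted plant: 7.3 × 10 = 73 N down at 1.5 m → arm 0.5 m, τ = 73 × 0.5 = 36.5 N·m counterclockwise.
Toolbox: 13 × 10 = 130 N down at 0.42 m → arm 1.58 m, τ = 130 × 1.58 = 205.4 N·m counterclockwise.
Weight: 56 × 10 = 560 N down at 1.2 m → arm 0.8 m, τ = 560 × 0.8 = 448 N·m counterclockwise.
Net moment of the loads = 929.9 N·m counterclockwise.
The upward force F acts at a point 0.55 m from the left end, arm 1.45 m, giving F × 1.45 clockwise.
For rotational equilibrium, F × 1.45 = 929.9, so F = 929.9 / 1.45 = 641 N.

F ≈ 641 N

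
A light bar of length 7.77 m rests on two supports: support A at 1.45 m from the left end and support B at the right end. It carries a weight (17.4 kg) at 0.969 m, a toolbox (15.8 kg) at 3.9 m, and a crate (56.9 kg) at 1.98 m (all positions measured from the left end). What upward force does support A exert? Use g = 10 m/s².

R_A ≈ 805 N

Sum moments about support B (its reaction then has zero moment arm).
Weight: 17.4 × 10 = 174 N down at 0.969 m → arm 6.801 m, τ = 174 × 6.801 = 1183 N·m counterclockwise.
Toolbox: 15.8 × 10 = 158 N down at 3.9 m → arm 3.87 m, τ = 158 × 3.87 = 611.5 N·m counterclockwise.
Crate: 56.9 × 10 = 569 N down at 1.98 m → arm 5.79 m, τ = 569 × 5.79 = 3295 N·m counterclockwise.
Net load moment about support B = 5090 N·m counterclockwise.
Reaction R at support A is upward at 1.45 m, arm 6.32 m → moment R × 6.32 clockwise.
Setting net torque to zero: R × 6.32 = 5090 → R = 805 N.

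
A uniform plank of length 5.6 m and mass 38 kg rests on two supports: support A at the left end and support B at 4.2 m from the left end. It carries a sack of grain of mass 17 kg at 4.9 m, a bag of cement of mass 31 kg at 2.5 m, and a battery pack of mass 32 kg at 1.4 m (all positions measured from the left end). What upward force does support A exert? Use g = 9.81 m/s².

About support B:
Beam weight: 38 × 9.81 = 372.8 N down at 2.8 m → arm 1.4 m, τ = 372.8 × 1.4 = 521.9 N·m counterclockwise.
Sack of grain: 17 × 9.81 = 166.8 N down at 4.9 m → arm 0.7 m, τ = 166.8 × 0.7 = 116.8 N·m clockwise.
Bag of cement: 31 × 9.81 = 304.1 N down at 2.5 m → arm 1.7 m, τ = 304.1 × 1.7 = 517 N·m counterclockwise.
Battery pack: 32 × 9.81 = 313.9 N down at 1.4 m → arm 2.8 m, τ = 313.9 × 2.8 = 878.9 N·m counterclockwise.
Net load moment about support B = 1801 N·m counterclockwise.
Reaction R at support A is upward at 0 m, arm 4.2 m → moment R × 4.2 clockwise.
Στ = 0 ⇒ R × 4.2 = 1801 ⇒ R = 429 N.

R_A ≈ 429 N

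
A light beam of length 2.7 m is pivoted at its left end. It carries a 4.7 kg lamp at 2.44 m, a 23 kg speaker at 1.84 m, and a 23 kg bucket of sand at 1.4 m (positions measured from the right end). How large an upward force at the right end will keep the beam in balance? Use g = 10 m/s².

Choose the left end as the axis so the unknown pivot reaction has zero arm there.
Lamp: 4.7 × 10 = 47 N down at 2.44 m → arm 0.26 m, τ = 47 × 0.26 = 12.22 N·m clockwise.
Speaker: 23 × 10 = 230 N down at 1.84 m → arm 0.86 m, τ = 230 × 0.86 = 197.8 N·m clockwise.
Bucket of sand: 23 × 10 = 230 N down at 1.4 m → arm 1.3 m, τ = 230 × 1.3 = 299 N·m clockwise.
Net moment of the loads = 509 N·m clockwise.
The upward force F acts at the right end, arm 2.7 m, giving F × 2.7 counterclockwise.
Balancing moments: F × 2.7 = 509, giving F = 509 / 2.7 = 189 N.

F ≈ 189 N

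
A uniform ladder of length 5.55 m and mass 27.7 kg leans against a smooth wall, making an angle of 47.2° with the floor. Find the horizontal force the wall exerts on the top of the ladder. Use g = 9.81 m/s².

Choose the foot of the ladder as the axis so the floor normal and friction both act there and drop out.
Ladder weight 27.7×9.81 = 271.7 N acts at 2.775 m along the ladder; its horizontal arm is 2.775·cos47.2° = 1.885 m → τ = 512.2 N·m clockwise.
Wall normal N acts horizontally at the top; its moment arm is the height L sinθ = 5.55·sin47.2° = 4.072 m, counterclockwise.
For rotational equilibrium, N × 4.072 = 512.2, so N = 126 N.

N_wall ≈ 126 N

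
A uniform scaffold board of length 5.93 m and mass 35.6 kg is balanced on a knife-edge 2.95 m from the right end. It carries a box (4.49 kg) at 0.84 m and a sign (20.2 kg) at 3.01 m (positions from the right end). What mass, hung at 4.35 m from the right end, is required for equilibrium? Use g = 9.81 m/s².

m ≈ 5.52 kg

Take moments about the knife-edge (at 2.95 m from the right end).
Beam weight: 35.6 × 9.81 = 349.2 N down at 2.965 m → arm 0.015 m, τ = 349.2 × 0.015 = 5.238 N·m counterclockwise.
Box: 4.49 × 9.81 = 44.05 N down at 0.84 m → arm 2.11 m, τ = 44.05 × 2.11 = 92.95 N·m clockwise.
Sign: 20.2 × 9.81 = 198.2 N down at 3.01 m → arm 0.06 m, τ = 198.2 × 0.06 = 11.89 N·m counterclockwise.
Net moment of known loads = 75.82 N·m clockwise.
An unknown mass m at 4.35 m has arm 1.4 m; its moment is m·g·1.4 counterclockwise.
Στ = 0 ⇒ m × 9.81 × 1.4 = 75.82 ⇒ m = 75.82 / (9.81 × 1.4) = 5.52 kg.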